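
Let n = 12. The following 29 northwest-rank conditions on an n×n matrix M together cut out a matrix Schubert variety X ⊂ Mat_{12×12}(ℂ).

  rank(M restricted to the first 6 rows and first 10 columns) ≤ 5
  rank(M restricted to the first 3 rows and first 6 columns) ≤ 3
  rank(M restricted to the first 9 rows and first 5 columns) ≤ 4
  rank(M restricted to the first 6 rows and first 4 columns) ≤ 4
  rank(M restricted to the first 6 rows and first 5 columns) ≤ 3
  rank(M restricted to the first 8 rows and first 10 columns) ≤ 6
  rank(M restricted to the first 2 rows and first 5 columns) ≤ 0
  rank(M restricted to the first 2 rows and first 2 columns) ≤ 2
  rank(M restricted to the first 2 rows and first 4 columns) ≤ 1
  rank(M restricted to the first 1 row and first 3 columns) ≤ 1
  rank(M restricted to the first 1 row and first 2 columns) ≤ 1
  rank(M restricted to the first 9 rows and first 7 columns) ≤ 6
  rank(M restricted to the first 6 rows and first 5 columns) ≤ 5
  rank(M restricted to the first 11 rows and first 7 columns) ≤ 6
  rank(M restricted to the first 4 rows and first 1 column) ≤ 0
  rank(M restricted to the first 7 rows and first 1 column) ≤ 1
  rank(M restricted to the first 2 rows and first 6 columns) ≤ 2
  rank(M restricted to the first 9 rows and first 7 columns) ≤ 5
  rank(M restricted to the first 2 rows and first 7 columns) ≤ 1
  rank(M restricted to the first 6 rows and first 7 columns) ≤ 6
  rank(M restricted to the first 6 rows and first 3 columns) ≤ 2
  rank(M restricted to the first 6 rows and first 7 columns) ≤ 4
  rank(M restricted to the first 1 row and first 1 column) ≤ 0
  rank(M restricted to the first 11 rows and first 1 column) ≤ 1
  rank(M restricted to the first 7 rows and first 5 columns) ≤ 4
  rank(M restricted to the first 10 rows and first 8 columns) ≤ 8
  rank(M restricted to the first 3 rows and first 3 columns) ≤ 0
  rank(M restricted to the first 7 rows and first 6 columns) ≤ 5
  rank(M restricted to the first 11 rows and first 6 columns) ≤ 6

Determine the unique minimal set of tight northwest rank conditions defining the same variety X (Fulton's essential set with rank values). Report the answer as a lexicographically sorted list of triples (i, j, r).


Propagating the 29 rank bounds to every northwest block:

  0 | 0 | 0 | 0 | 0 | 1 | 1 | 1 | 1 | 1 | 1 | 1
  0 | 0 | 0 | 0 | 0 | 1 | 1 | 2 | 2 | 2 | 2 | 2
  0 | 0 | 0 | 1 | 1 | 2 | 2 | 3 | 3 | 3 | 3 | 3
  0 | 1 | 1 | 2 | 2 | 3 | 3 | 4 | 4 | 4 | 4 | 4
  1 | 2 | 2 | 3 | 3 | 4 | 4 | 5 | 5 | 5 | 5 | 5
  1 | 2 | 2 | 3 | 3 | 4 | 4 | 5 | 5 | 5 | 6 | 6
  1 | 2 | 3 | 4 | 4 | 5 | 5 | 6 | 6 | 6 | 7 | 7
  1 | 2 | 3 | 4 | 4 | 5 | 5 | 6 | 6 | 6 | 7 | 8
  1 | 2 | 3 | 4 | 4 | 5 | 5 | 6 | 7 | 7 | 8 | 9
  1 | 2 | 3 | 4 | 5 | 6 | 6 | 7 | 8 | 8 | 9 | 10
  1 | 2 | 3 | 4 | 5 | 6 | 6 | 7 | 8 | 9 | 10 | 11
  1 | 2 | 3 | 4 | 5 | 6 | 7 | 8 | 9 | 10 | 11 | 12

giving w = (6, 8, 4, 2, 1, 11, 3, 12, 9, 5, 10, 7) via Δ²R.

Fulton essential set (12 of the 27 Rothe cells):

[(2, 5, 0), (2, 7, 1), (3, 3, 0), (4, 1, 0), (6, 3, 2), (6, 5, 3), (6, 7, 4), (6, 10, 5), (8, 10, 6), (9, 5, 4), (9, 7, 5), (11, 7, 6)]


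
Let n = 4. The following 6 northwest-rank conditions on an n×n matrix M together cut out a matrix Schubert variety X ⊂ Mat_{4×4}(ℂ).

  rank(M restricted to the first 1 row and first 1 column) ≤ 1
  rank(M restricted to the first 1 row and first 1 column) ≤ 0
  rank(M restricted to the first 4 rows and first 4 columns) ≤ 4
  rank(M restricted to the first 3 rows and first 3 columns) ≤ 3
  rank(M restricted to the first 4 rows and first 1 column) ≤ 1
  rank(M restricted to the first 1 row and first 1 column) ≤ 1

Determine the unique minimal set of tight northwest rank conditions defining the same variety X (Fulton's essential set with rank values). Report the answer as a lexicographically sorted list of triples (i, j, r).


Propagating the 6 rank bounds to every northwest block:

  0  1  1  1
  1  2  2  2
  1  2  3  3
  1  2  3  4

reading off 1-entries of Δ²R: w = (2, 1, 3, 4).

|D(w)|=1, |Ess(w)|=1:

[(1, 1, 0)]


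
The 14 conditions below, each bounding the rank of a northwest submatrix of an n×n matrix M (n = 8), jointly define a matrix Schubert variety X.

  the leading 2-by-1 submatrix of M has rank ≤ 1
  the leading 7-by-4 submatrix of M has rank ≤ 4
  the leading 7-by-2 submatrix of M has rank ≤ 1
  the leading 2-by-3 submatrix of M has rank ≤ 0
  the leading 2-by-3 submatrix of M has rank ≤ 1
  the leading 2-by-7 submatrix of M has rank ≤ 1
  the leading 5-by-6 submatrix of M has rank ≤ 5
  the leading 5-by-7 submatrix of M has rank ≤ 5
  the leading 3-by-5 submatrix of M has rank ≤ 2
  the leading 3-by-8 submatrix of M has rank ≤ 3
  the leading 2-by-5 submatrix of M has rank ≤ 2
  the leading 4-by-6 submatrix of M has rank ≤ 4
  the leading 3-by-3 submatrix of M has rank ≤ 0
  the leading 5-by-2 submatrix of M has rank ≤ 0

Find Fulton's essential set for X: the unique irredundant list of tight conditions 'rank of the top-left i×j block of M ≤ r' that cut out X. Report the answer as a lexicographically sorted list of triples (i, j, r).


The tightest implied rank at each (i,j), from the 14 conditions:

  R[1]: 0  0  0  1  1  1  1  1
  R[2]: 0  0  0  1  1  1  1  2
  R[3]: 0  0  0  1  2  2  2  3
  R[4]: 0  0  1  2  3  3  3  4
  R[5]: 0  0  1  2  3  4  4  5
  R[6]: 1  1  2  3  4  5  5  6
  R[7]: 1  1  2  3  4  5  6  7
  R[8]: 1  2  3  4  5  6  7  8

reading off 1-entries of Δ²R: w = (4, 8, 5, 3, 6, 1, 7, 2).

Fulton essential set (4 of the 17 Rothe cells):

[(2, 7, 1), (3, 3, 0), (5, 2, 0), (7, 2, 1)]


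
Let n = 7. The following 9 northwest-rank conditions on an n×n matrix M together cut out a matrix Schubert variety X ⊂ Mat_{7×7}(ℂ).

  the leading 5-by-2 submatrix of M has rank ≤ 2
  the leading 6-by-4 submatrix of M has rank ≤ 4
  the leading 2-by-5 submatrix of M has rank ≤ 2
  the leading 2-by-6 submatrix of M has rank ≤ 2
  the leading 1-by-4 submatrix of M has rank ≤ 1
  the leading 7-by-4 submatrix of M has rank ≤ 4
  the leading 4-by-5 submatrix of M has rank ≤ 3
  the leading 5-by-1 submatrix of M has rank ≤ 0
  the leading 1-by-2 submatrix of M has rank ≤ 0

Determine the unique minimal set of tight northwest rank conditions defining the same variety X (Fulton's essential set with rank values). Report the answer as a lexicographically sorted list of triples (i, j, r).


The tightest implied rank at each (i,j), from the 9 conditions:

  row 1: 0, 0, 1, 1, 1, 1, 1
  row 2: 0, 1, 2, 2, 2, 2, 2
  row 3: 0, 1, 2, 3, 3, 3, 3
  row 4: 0, 1, 2, 3, 3, 4, 4
  row 5: 0, 1, 2, 3, 4, 5, 5
  row 6: 1, 2, 3, 4, 5, 6, 6
  row 7: 1, 2, 3, 4, 5, 6, 7

so w = (3, 2, 4, 6, 5, 1, 7).

|D(w)|=7, |Ess(w)|=3:

[(1, 2, 0), (4, 5, 3), (5, 1, 0)]


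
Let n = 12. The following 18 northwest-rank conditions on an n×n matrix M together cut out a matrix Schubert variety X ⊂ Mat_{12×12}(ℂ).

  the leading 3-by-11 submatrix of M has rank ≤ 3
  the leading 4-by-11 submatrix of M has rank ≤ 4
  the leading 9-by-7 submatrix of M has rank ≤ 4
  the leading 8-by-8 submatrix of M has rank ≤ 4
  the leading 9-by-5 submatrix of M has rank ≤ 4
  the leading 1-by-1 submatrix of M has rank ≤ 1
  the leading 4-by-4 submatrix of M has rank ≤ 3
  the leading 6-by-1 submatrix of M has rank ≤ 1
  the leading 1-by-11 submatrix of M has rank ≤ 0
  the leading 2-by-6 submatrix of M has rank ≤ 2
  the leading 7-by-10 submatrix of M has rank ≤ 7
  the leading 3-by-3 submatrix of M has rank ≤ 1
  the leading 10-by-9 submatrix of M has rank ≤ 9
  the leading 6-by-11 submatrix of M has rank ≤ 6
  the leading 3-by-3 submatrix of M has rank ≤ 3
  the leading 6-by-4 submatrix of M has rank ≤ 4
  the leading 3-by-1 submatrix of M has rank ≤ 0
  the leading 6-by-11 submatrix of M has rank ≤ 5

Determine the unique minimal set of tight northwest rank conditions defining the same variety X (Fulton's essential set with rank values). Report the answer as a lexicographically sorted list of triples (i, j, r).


Rank table r_w(12×12) implied by the 18 constraints:

  0, 0, 0, 0, 0, 0, 0, 0, 0, 0, 0, 1
  0, 1, 1, 1, 1, 1, 1, 1, 1, 1, 1, 2
  0, 1, 1, 2, 2, 2, 2, 2, 2, 2, 2, 3
  1, 2, 2, 3, 3, 3, 3, 3, 3, 3, 3, 4
  1, 2, 3, 4, 4, 4, 4, 4, 4, 4, 4, 5
  1, 2, 3, 4, 4, 4, 4, 4, 5, 5, 5, 6
  1, 2, 3, 4, 4, 4, 4, 4, 5, 6, 6, 7
  1, 2, 3, 4, 4, 4, 4, 4, 5, 6, 7, 8
  1, 2, 3, 4, 4, 4, 4, 5, 6, 7, 8, 9
  1, 2, 3, 4, 5, 5, 5, 6, 7, 8, 9, 10
  1, 2, 3, 4, 5, 6, 6, 7, 8, 9, 10, 11
  1, 2, 3, 4, 5, 6, 7, 8, 9, 10, 11, 12

the unique w with this rank table is (12, 2, 4, 1, 3, 9, 10, 11, 8, 5, 6, 7).

|D(w)|=29, |Ess(w)|=5:

[(1, 11, 0), (3, 1, 0), (3, 3, 1), (8, 8, 4), (9, 7, 4)]


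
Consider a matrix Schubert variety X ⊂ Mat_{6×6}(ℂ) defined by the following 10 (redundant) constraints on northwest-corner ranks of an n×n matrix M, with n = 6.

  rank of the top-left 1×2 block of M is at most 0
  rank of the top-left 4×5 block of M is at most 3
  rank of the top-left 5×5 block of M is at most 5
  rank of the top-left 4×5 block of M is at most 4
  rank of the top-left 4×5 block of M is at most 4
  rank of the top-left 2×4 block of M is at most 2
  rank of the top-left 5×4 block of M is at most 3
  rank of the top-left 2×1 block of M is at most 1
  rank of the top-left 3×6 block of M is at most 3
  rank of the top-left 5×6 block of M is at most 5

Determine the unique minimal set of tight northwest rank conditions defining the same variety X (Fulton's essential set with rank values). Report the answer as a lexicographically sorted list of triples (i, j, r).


The tightest implied rank at each (i,j), from the 10 conditions:

  row 1: 0  0  1  1  1  1
  row 2: 1  1  2  2  2  2
  row 3: 1  2  3  3  3  3
  row 4: 1  2  3  3  3  4
  row 5: 1  2  3  3  4  5
  row 6: 1  2  3  4  5  6

the unique w with this rank table is (3, 1, 2, 6, 5, 4).

Fulton essential set (3 of the 5 Rothe cells):

[(1, 2, 0), (4, 5, 3), (5, 4, 3)]


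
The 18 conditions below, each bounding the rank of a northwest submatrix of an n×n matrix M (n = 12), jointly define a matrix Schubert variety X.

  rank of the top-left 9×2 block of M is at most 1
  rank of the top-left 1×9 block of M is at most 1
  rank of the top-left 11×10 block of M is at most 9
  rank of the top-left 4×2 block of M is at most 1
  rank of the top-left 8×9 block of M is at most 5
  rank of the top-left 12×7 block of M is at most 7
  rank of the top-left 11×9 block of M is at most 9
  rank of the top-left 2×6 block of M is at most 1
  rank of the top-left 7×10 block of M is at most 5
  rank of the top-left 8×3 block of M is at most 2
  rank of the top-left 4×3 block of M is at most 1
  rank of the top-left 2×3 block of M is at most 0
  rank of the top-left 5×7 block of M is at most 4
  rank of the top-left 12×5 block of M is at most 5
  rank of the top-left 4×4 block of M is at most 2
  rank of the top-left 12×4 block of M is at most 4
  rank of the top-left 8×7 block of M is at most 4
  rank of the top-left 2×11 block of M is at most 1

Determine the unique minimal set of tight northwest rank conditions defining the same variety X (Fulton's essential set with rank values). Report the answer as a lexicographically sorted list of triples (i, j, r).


The tightest implied rank at each (i,j), from the 18 conditions:

  row 1: 0 | 0 | 0 | 1 | 1 | 1 | 1 | 1 | 1 | 1 | 1 | 1
  row 2: 0 | 0 | 0 | 1 | 1 | 1 | 1 | 1 | 1 | 1 | 1 | 2
  row 3: 1 | 1 | 1 | 2 | 2 | 2 | 2 | 2 | 2 | 2 | 2 | 3
  row 4: 1 | 1 | 1 | 2 | 3 | 3 | 3 | 3 | 3 | 3 | 3 | 4
  row 5: 1 | 1 | 2 | 3 | 4 | 4 | 4 | 4 | 4 | 4 | 4 | 5
  row 6: 1 | 1 | 2 | 3 | 4 | 4 | 4 | 5 | 5 | 5 | 5 | 6
  row 7: 1 | 1 | 2 | 3 | 4 | 4 | 4 | 5 | 5 | 5 | 6 | 7
  row 8: 1 | 1 | 2 | 3 | 4 | 4 | 4 | 5 | 5 | 6 | 7 | 8
  row 9: 1 | 1 | 2 | 3 | 4 | 5 | 5 | 6 | 6 | 7 | 8 | 9
  row 10: 1 | 2 | 3 | 4 | 5 | 6 | 6 | 7 | 7 | 8 | 9 | 10
  row 11: 1 | 2 | 3 | 4 | 5 | 6 | 7 | 8 | 8 | 9 | 10 | 11
  row 12: 1 | 2 | 3 | 4 | 5 | 6 | 7 | 8 | 9 | 10 | 11 | 12

the unique w with this rank table is (4, 12, 1, 5, 3, 8, 11, 10, 6, 2, 7, 9).

|D(w)|=29, |Ess(w)|=7:

[(2, 3, 0), (2, 11, 1), (4, 3, 1), (7, 10, 5), (8, 7, 4), (8, 9, 5), (9, 2, 1)]


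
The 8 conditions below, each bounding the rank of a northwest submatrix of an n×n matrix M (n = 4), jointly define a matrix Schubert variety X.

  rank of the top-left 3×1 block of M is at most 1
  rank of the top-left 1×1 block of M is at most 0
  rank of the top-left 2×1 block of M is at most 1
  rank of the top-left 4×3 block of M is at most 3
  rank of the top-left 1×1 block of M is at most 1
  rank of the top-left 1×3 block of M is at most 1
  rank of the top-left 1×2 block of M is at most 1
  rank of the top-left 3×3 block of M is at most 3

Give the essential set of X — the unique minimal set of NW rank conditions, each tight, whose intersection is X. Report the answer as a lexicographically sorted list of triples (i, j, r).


Reconstructing r_w from the 8 given conditions:

  0 1 1 1
  1 2 2 2
  1 2 3 3
  1 2 3 4

so w = (2, 1, 3, 4).

D(w) has 1 cell with 1 SE-corner; essential set:

[(1, 1, 0)]


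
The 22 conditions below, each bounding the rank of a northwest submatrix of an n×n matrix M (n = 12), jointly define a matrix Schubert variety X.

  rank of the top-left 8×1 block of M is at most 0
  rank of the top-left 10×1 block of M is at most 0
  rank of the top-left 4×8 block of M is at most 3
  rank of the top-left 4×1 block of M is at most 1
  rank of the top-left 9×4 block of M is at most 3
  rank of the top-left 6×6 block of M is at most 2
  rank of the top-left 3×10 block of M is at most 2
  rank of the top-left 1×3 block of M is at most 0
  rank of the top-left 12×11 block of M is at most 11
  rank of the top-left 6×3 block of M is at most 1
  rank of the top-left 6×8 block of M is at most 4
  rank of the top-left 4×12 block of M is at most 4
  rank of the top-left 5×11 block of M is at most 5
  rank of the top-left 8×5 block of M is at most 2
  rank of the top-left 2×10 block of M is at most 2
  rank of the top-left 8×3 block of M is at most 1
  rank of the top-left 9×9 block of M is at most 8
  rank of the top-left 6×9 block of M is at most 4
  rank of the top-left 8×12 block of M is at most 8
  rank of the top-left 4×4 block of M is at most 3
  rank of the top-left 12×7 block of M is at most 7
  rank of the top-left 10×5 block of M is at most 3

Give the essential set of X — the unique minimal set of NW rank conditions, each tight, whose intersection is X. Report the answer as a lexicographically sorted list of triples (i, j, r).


The tightest implied rank at each (i,j), from the 22 conditions:

  0 | 0 | 0 | 1 | 1 | 1 | 1 | 1 | 1 | 1 | 1 | 1
  0 | 1 | 1 | 2 | 2 | 2 | 2 | 2 | 2 | 2 | 2 | 2
  0 | 1 | 1 | 2 | 2 | 2 | 2 | 2 | 2 | 2 | 3 | 3
  0 | 1 | 1 | 2 | 2 | 2 | 3 | 3 | 3 | 3 | 4 | 4
  0 | 1 | 1 | 2 | 2 | 2 | 3 | 4 | 4 | 4 | 5 | 5
  0 | 1 | 1 | 2 | 2 | 2 | 3 | 4 | 4 | 5 | 6 | 6
  0 | 1 | 1 | 2 | 2 | 3 | 4 | 5 | 5 | 6 | 7 | 7
  0 | 1 | 1 | 2 | 2 | 3 | 4 | 5 | 6 | 7 | 8 | 8
  0 | 1 | 2 | 3 | 3 | 4 | 5 | 6 | 7 | 8 | 9 | 9
  0 | 1 | 2 | 3 | 3 | 4 | 5 | 6 | 7 | 8 | 9 | 10
  1 | 2 | 3 | 4 | 4 | 5 | 6 | 7 | 8 | 9 | 10 | 11
  1 | 2 | 3 | 4 | 5 | 6 | 7 | 8 | 9 | 10 | 11 | 12

the unique w with this rank table is (4, 2, 11, 7, 8, 10, 6, 9, 3, 12, 1, 5).

ℓ(w)=34; the 8 essential cells (i,j,r):

[(1, 3, 0), (3, 10, 2), (6, 6, 2), (6, 9, 4), (8, 3, 1), (8, 5, 2), (10, 1, 0), (10, 5, 3)]


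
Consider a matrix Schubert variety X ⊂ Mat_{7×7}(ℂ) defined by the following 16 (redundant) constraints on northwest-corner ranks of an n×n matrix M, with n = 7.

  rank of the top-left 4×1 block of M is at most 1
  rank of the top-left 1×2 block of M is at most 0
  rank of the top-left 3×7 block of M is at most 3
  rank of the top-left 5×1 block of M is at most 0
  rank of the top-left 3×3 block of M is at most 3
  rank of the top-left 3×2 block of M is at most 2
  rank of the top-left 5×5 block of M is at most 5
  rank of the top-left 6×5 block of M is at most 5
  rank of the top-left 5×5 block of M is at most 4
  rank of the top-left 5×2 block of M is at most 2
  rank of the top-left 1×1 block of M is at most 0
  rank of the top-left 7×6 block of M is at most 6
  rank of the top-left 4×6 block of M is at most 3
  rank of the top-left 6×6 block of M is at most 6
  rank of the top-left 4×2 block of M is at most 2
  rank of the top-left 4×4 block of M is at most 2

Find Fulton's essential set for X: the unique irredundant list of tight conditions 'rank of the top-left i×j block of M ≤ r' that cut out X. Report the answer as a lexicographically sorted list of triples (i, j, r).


Recovering R(i,j) via the rank-extension bound from the 16 conditions:

  R[1]: 0 | 0 | 1 | 1 | 1 | 1 | 1
  R[2]: 0 | 1 | 2 | 2 | 2 | 2 | 2
  R[3]: 0 | 1 | 2 | 2 | 3 | 3 | 3
  R[4]: 0 | 1 | 2 | 2 | 3 | 3 | 4
  R[5]: 0 | 1 | 2 | 3 | 4 | 4 | 5
  R[6]: 1 | 2 | 3 | 4 | 5 | 5 | 6
  R[7]: 1 | 2 | 3 | 4 | 5 | 6 | 7

giving w = (3, 2, 5, 7, 4, 1, 6) via Δ²R.

Rothe diagram D(w) (9 cells), 4 SE-corners (essential conditions):

[(1, 2, 0), (4, 4, 2), (4, 6, 3), (5, 1, 0)]


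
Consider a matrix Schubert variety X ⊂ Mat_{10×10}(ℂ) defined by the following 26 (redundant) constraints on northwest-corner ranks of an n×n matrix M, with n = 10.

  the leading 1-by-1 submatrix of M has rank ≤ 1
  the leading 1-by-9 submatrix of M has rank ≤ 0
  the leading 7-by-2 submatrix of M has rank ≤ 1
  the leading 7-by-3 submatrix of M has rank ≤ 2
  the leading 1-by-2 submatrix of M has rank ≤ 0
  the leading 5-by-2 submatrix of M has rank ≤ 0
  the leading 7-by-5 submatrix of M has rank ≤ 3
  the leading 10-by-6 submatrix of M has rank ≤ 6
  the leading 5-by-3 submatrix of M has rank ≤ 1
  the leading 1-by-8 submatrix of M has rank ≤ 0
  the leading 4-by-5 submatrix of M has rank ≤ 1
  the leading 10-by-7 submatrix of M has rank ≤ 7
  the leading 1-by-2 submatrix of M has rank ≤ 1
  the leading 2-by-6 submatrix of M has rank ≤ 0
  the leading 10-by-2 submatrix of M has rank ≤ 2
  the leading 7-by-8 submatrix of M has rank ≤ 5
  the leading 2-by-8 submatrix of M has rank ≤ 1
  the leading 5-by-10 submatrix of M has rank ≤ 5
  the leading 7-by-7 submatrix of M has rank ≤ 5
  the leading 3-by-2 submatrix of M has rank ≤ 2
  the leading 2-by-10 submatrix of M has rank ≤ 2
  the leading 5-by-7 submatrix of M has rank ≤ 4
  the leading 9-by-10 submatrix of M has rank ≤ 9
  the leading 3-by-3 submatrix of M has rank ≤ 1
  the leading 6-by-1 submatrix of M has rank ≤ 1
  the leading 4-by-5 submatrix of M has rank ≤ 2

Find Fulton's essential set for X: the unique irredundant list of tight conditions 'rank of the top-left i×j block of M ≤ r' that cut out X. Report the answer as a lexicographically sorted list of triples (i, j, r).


Propagating the 26 rank bounds to every northwest block:

  0 0 0 0 0 0 0 0 0 1
  0 0 0 0 0 0 1 1 1 2
  0 0 1 1 1 1 2 2 2 3
  0 0 1 1 1 2 3 3 3 4
  0 0 1 2 2 3 4 4 4 5
  1 1 2 3 3 4 5 5 5 6
  1 1 2 3 3 4 5 5 6 7
  1 2 3 4 4 5 6 6 7 8
  1 2 3 4 5 6 7 7 8 9
  1 2 3 4 5 6 7 8 9 10

reading off 1-entries of Δ²R: w = (10, 7, 3, 6, 4, 1, 9, 2, 5, 8).

|D(w)|=26, |Ess(w)|=7:

[(1, 9, 0), (2, 6, 0), (4, 5, 1), (5, 2, 0), (7, 2, 1), (7, 5, 3), (7, 8, 5)]


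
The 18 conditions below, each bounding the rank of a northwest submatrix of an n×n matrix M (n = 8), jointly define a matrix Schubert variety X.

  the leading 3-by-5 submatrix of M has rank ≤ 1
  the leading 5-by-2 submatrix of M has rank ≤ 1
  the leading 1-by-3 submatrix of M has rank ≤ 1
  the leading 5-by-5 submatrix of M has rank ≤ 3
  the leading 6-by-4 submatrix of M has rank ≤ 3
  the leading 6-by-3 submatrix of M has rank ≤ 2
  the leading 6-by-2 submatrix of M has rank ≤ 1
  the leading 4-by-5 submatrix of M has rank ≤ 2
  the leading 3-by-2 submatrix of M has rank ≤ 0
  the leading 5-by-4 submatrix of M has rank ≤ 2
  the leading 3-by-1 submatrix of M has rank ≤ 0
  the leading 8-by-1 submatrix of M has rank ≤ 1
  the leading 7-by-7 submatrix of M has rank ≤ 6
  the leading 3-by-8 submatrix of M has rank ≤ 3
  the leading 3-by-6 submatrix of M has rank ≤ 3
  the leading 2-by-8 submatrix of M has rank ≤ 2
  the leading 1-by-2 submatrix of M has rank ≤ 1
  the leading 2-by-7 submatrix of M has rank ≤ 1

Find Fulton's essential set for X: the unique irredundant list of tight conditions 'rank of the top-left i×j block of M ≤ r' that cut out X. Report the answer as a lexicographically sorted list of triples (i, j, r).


Propagating the 18 rank bounds to every northwest block:

  0  0  1  1  1  1  1  1
  0  0  1  1  1  1  1  2
  0  0  1  1  1  2  2  3
  1  1  2  2  2  3  3  4
  1  1  2  2  3  4  4  5
  1  1  2  3  4  5  5  6
  1  2  3  4  5  6  6  7
  1  2  3  4  5  6  7  8

the unique w with this rank table is (3, 8, 6, 1, 5, 4, 2, 7).

5 SE-corners of the 15-cell Rothe diagram give Ess(w):

[(2, 7, 1), (3, 2, 0), (3, 5, 1), (5, 4, 2), (6, 2, 1)]


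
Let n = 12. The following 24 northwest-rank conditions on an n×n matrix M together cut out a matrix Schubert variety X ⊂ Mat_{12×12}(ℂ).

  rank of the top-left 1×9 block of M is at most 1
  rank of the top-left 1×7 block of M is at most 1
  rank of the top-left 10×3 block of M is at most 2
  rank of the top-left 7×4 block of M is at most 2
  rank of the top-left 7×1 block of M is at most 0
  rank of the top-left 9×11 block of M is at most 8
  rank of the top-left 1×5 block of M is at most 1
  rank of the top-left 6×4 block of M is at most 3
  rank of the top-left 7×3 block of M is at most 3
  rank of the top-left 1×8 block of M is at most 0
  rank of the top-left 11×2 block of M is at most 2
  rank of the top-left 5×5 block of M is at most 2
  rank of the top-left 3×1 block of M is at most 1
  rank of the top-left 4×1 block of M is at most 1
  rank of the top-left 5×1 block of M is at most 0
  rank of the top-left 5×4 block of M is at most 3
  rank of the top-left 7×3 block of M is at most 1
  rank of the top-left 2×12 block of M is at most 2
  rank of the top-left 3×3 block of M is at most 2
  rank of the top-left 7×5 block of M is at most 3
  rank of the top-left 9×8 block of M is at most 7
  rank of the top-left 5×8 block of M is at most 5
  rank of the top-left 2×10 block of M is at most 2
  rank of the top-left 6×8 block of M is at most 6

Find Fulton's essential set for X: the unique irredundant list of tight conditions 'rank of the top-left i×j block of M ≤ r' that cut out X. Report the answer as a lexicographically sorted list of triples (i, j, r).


Recovering R(i,j) via the rank-extension bound from the 24 conditions:

  row 1: 0 | 0 | 0 | 0 | 0 | 0 | 0 | 0 | 1 | 1 | 1 | 1
  row 2: 0 | 1 | 1 | 1 | 1 | 1 | 1 | 1 | 2 | 2 | 2 | 2
  row 3: 0 | 1 | 1 | 2 | 2 | 2 | 2 | 2 | 3 | 3 | 3 | 3
  row 4: 0 | 1 | 1 | 2 | 2 | 3 | 3 | 3 | 4 | 4 | 4 | 4
  row 5: 0 | 1 | 1 | 2 | 2 | 3 | 4 | 4 | 5 | 5 | 5 | 5
  row 6: 0 | 1 | 1 | 2 | 3 | 4 | 5 | 5 | 6 | 6 | 6 | 6
  row 7: 0 | 1 | 1 | 2 | 3 | 4 | 5 | 6 | 7 | 7 | 7 | 7
  row 8: 1 | 2 | 2 | 3 | 4 | 5 | 6 | 7 | 8 | 8 | 8 | 8
  row 9: 1 | 2 | 2 | 3 | 4 | 5 | 6 | 7 | 8 | 8 | 8 | 9
  row 10: 1 | 2 | 2 | 3 | 4 | 5 | 6 | 7 | 8 | 9 | 9 | 10
  row 11: 1 | 2 | 3 | 4 | 5 | 6 | 7 | 8 | 9 | 10 | 10 | 11
  row 12: 1 | 2 | 3 | 4 | 5 | 6 | 7 | 8 | 9 | 10 | 11 | 12

reading off 1-entries of Δ²R: w = (9, 2, 4, 6, 7, 5, 8, 1, 12, 10, 3, 11).

ℓ(w)=25; the 6 essential cells (i,j,r):

[(1, 8, 0), (5, 5, 2), (7, 1, 0), (7, 3, 1), (9, 11, 8), (10, 3, 2)]


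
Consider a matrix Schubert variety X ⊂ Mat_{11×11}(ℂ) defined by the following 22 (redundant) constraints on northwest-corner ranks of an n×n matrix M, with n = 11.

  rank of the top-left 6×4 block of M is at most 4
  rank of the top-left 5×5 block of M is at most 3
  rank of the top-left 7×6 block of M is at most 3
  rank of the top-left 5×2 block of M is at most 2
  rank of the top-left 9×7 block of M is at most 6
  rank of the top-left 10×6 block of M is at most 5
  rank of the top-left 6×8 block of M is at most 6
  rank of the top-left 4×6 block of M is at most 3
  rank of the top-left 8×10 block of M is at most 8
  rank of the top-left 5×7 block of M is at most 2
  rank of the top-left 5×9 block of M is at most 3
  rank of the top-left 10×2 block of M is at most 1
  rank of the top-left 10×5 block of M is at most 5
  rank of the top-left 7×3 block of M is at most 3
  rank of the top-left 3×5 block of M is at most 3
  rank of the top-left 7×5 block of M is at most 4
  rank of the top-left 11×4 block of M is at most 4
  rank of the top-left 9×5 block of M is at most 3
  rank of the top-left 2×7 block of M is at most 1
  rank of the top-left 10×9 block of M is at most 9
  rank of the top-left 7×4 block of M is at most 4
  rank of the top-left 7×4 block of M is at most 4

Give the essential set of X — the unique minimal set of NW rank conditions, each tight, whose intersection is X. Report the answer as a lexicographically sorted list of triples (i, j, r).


Reconstructing r_w from the 22 given conditions:

  1, 1, 1, 1, 1, 1, 1, 1, 1, 1, 1
  1, 1, 1, 1, 1, 1, 1, 2, 2, 2, 2
  1, 1, 2, 2, 2, 2, 2, 3, 3, 3, 3
  1, 1, 2, 2, 2, 2, 2, 3, 3, 4, 4
  1, 1, 2, 2, 2, 2, 2, 3, 3, 4, 5
  1, 1, 2, 3, 3, 3, 3, 4, 4, 5, 6
  1, 1, 2, 3, 3, 3, 4, 5, 5, 6, 7
  1, 1, 2, 3, 3, 4, 5, 6, 6, 7, 8
  1, 1, 2, 3, 3, 4, 5, 6, 7, 8, 9
  1, 1, 2, 3, 4, 5, 6, 7, 8, 9, 10
  1, 2, 3, 4, 5, 6, 7, 8, 9, 10, 11

second differences of R give the permutation w = (1, 8, 3, 10, 11, 4, 7, 6, 9, 5, 2).

D(w) has 28 cells with 6 SE-corners; essential set:

[(2, 7, 1), (5, 7, 2), (5, 9, 3), (7, 6, 3), (9, 5, 3), (10, 2, 1)]


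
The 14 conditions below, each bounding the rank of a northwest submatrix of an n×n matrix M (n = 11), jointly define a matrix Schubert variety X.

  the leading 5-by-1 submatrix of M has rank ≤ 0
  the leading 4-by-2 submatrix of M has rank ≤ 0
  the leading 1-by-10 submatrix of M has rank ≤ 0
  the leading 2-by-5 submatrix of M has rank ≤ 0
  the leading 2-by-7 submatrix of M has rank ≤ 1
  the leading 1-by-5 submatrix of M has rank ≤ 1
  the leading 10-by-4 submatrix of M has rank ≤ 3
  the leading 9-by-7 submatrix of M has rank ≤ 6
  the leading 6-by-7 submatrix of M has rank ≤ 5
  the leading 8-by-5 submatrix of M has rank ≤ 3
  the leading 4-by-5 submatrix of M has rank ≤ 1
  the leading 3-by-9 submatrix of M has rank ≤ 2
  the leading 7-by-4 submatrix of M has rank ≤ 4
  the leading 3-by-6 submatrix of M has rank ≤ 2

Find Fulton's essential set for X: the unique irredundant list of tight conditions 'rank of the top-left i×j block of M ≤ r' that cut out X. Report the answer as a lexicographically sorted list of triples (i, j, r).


Recovering R(i,j) via the rank-extension bound from the 14 conditions:

  R[1]: 0 | 0 | 0 | 0 | 0 | 0 | 0 | 0 | 0 | 0 | 1
  R[2]: 0 | 0 | 0 | 0 | 0 | 1 | 1 | 1 | 1 | 1 | 2
  R[3]: 0 | 0 | 1 | 1 | 1 | 2 | 2 | 2 | 2 | 2 | 3
  R[4]: 0 | 0 | 1 | 1 | 1 | 2 | 3 | 3 | 3 | 3 | 4
  R[5]: 0 | 1 | 2 | 2 | 2 | 3 | 4 | 4 | 4 | 4 | 5
  R[6]: 1 | 2 | 3 | 3 | 3 | 4 | 5 | 5 | 5 | 5 | 6
  R[7]: 1 | 2 | 3 | 3 | 3 | 4 | 5 | 6 | 6 | 6 | 7
  R[8]: 1 | 2 | 3 | 3 | 3 | 4 | 5 | 6 | 7 | 7 | 8
  R[9]: 1 | 2 | 3 | 3 | 4 | 5 | 6 | 7 | 8 | 8 | 9
  R[10]: 1 | 2 | 3 | 3 | 4 | 5 | 6 | 7 | 8 | 9 | 10
  R[11]: 1 | 2 | 3 | 4 | 5 | 6 | 7 | 8 | 9 | 10 | 11

the unique w with this rank table is (11, 6, 3, 7, 2, 1, 8, 9, 5, 10, 4).

Rothe diagram D(w) (28 cells), 7 SE-corners (essential conditions):

[(1, 10, 0), (2, 5, 0), (4, 2, 0), (4, 5, 1), (5, 1, 0), (8, 5, 3), (10, 4, 3)]


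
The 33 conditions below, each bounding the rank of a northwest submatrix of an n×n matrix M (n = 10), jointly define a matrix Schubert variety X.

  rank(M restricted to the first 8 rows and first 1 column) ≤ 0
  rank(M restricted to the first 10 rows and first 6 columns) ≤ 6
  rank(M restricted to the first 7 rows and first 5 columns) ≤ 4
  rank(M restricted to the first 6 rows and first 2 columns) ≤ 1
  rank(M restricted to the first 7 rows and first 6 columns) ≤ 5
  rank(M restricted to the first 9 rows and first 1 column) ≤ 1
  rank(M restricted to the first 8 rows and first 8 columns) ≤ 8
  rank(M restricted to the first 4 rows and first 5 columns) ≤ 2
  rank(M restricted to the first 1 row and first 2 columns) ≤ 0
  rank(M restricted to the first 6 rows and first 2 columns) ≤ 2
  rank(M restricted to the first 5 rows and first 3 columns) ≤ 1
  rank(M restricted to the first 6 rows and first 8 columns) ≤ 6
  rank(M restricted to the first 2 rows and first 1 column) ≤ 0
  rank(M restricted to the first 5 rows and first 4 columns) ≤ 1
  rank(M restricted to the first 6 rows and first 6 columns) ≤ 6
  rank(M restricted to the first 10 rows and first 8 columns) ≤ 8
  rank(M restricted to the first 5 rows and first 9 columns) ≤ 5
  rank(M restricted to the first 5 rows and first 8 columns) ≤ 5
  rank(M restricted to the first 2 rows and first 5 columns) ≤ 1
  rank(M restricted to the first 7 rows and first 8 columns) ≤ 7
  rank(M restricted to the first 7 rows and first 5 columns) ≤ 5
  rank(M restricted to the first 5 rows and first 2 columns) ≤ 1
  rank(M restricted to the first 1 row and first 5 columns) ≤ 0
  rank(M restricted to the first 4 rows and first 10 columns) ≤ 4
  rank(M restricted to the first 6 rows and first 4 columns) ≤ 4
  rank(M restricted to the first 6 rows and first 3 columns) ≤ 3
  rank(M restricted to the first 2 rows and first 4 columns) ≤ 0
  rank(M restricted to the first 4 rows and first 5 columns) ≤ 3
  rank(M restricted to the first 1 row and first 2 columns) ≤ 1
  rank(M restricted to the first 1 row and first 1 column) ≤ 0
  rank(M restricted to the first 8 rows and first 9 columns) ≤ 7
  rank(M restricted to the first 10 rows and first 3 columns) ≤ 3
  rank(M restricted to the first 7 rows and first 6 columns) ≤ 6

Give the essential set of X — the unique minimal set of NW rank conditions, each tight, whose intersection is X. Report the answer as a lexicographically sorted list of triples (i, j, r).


The tightest implied rank at each (i,j), from the 33 conditions:

  R[1]: 0 | 0 | 0 | 0 | 0 | 1 | 1 | 1 | 1 | 1
  R[2]: 0 | 0 | 0 | 0 | 1 | 2 | 2 | 2 | 2 | 2
  R[3]: 0 | 1 | 1 | 1 | 2 | 3 | 3 | 3 | 3 | 3
  R[4]: 0 | 1 | 1 | 1 | 2 | 3 | 4 | 4 | 4 | 4
  R[5]: 0 | 1 | 1 | 1 | 2 | 3 | 4 | 5 | 5 | 5
  R[6]: 0 | 1 | 2 | 2 | 3 | 4 | 5 | 6 | 6 | 6
  R[7]: 0 | 1 | 2 | 3 | 4 | 5 | 6 | 7 | 7 | 7
  R[8]: 0 | 1 | 2 | 3 | 4 | 5 | 6 | 7 | 7 | 8
  R[9]: 1 | 2 | 3 | 4 | 5 | 6 | 7 | 8 | 8 | 9
  R[10]: 1 | 2 | 3 | 4 | 5 | 6 | 7 | 8 | 9 | 10

so w = (6, 5, 2, 7, 8, 3, 4, 10, 1, 9).

Rothe diagram D(w) (20 cells), 5 SE-corners (essential conditions):

[(1, 5, 0), (2, 4, 0), (5, 4, 1), (8, 1, 0), (8, 9, 7)]


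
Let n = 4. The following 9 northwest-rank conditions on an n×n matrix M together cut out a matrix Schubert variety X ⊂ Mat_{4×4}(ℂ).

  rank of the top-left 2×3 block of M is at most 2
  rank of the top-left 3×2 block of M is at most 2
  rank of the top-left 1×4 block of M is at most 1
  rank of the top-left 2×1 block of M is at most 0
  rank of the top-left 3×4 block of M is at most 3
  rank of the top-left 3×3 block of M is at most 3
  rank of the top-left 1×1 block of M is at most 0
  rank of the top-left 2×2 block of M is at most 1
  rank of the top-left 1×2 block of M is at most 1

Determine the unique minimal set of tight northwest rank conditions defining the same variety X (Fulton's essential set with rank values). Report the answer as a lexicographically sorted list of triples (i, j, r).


Propagating the 9 rank bounds to every northwest block:

  i=1: 0 | 1 | 1 | 1
  i=2: 0 | 1 | 2 | 2
  i=3: 1 | 2 | 3 | 3
  i=4: 1 | 2 | 3 | 4

the unique w with this rank table is (2, 3, 1, 4).

Rothe diagram D(w) (2 cells), 1 SE-corner (essential condition):

[(2, 1, 0)]


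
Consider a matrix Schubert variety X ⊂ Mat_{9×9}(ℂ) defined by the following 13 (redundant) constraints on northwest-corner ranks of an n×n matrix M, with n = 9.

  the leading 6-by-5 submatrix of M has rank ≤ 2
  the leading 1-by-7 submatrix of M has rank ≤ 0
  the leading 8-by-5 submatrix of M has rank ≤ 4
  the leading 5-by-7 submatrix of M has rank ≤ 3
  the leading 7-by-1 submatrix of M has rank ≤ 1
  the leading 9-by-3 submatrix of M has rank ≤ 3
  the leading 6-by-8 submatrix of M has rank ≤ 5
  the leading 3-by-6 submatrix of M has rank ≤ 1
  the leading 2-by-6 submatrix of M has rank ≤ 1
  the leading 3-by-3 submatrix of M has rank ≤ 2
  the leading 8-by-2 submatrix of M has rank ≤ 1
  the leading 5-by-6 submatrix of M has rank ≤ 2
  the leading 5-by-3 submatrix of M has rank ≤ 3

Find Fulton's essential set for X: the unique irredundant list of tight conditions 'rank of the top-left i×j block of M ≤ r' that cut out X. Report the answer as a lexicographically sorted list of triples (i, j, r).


Computing R[i][j] = min implied NW-rank bound (n=9, 13 conditions):

  R[1]: 0, 0, 0, 0, 0, 0, 0, 1, 1
  R[2]: 1, 1, 1, 1, 1, 1, 1, 2, 2
  R[3]: 1, 1, 1, 1, 1, 1, 2, 3, 3
  R[4]: 1, 1, 2, 2, 2, 2, 3, 4, 4
  R[5]: 1, 1, 2, 2, 2, 2, 3, 4, 5
  R[6]: 1, 1, 2, 2, 2, 3, 4, 5, 6
  R[7]: 1, 1, 2, 3, 3, 4, 5, 6, 7
  R[8]: 1, 1, 2, 3, 4, 5, 6, 7, 8
  R[9]: 1, 2, 3, 4, 5, 6, 7, 8, 9

the unique w with this rank table is (8, 1, 7, 3, 9, 6, 4, 5, 2).

D(w) has 22 cells with 5 SE-corners; essential set:

[(1, 7, 0), (3, 6, 1), (5, 6, 2), (6, 5, 2), (8, 2, 1)]


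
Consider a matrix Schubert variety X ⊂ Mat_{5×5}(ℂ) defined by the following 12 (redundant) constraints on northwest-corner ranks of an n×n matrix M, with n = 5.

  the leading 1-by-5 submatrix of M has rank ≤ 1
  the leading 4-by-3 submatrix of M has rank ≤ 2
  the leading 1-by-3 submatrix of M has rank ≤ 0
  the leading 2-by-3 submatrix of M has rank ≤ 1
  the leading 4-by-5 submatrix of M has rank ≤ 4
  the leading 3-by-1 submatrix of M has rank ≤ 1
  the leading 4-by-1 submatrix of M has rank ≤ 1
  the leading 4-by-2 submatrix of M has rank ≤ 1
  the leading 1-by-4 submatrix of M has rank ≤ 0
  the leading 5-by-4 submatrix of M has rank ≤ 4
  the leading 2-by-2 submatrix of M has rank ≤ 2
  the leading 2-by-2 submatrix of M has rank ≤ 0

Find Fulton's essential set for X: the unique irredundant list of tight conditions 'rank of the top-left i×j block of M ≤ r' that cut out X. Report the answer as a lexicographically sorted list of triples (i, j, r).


Computing R[i][j] = min implied NW-rank bound (n=5, 12 conditions):

  i=1: 0 | 0 | 0 | 0 | 1
  i=2: 0 | 0 | 1 | 1 | 2
  i=3: 1 | 1 | 2 | 2 | 3
  i=4: 1 | 1 | 2 | 3 | 4
  i=5: 1 | 2 | 3 | 4 | 5

the unique w with this rank table is (5, 3, 1, 4, 2).

D(w) has 7 cells with 3 SE-corners; essential set:

[(1, 4, 0), (2, 2, 0), (4, 2, 1)]


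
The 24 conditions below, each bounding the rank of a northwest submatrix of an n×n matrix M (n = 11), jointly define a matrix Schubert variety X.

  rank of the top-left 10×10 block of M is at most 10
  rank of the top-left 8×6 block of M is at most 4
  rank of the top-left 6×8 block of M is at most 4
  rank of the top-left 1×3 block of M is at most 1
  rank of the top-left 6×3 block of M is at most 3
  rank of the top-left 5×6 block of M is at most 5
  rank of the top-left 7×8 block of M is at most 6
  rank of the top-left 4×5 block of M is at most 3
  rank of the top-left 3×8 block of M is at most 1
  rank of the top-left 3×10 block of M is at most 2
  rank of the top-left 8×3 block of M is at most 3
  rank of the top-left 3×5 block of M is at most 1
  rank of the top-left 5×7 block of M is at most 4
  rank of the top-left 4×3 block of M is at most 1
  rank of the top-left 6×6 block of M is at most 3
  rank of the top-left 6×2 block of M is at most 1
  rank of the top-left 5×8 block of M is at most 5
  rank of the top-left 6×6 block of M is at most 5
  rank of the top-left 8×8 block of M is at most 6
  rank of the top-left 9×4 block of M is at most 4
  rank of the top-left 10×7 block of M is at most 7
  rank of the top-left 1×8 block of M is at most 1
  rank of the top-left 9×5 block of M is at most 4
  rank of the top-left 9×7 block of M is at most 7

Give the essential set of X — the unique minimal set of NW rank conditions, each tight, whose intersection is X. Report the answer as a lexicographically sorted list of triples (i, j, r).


Recovering R(i,j) via the rank-extension bound from the 24 conditions:

  i=1: 1  1  1  1  1  1  1  1  1  1  1
  i=2: 1  1  1  1  1  1  1  1  2  2  2
  i=3: 1  1  1  1  1  1  1  1  2  2  3
  i=4: 1  1  1  2  2  2  2  2  3  3  4
  i=5: 1  1  2  3  3  3  3  3  4  4  5
  i=6: 1  1  2  3  3  3  4  4  5  5  6
  i=7: 1  2  3  4  4  4  5  5  6  6  7
  i=8: 1  2  3  4  4  4  5  6  7  7  8
  i=9: 1  2  3  4  4  5  6  7  8  8  9
  i=10: 1  2  3  4  5  6  7  8  9  9  10
  i=11: 1  2  3  4  5  6  7  8  9  10  11

hence w(1..11) = (1, 9, 11, 4, 3, 7, 2, 8, 6, 5, 10).

Fulton essential set (7 of the 24 Rothe cells):

[(3, 8, 1), (3, 10, 2), (4, 3, 1), (6, 2, 1), (6, 6, 3), (8, 6, 4), (9, 5, 4)]


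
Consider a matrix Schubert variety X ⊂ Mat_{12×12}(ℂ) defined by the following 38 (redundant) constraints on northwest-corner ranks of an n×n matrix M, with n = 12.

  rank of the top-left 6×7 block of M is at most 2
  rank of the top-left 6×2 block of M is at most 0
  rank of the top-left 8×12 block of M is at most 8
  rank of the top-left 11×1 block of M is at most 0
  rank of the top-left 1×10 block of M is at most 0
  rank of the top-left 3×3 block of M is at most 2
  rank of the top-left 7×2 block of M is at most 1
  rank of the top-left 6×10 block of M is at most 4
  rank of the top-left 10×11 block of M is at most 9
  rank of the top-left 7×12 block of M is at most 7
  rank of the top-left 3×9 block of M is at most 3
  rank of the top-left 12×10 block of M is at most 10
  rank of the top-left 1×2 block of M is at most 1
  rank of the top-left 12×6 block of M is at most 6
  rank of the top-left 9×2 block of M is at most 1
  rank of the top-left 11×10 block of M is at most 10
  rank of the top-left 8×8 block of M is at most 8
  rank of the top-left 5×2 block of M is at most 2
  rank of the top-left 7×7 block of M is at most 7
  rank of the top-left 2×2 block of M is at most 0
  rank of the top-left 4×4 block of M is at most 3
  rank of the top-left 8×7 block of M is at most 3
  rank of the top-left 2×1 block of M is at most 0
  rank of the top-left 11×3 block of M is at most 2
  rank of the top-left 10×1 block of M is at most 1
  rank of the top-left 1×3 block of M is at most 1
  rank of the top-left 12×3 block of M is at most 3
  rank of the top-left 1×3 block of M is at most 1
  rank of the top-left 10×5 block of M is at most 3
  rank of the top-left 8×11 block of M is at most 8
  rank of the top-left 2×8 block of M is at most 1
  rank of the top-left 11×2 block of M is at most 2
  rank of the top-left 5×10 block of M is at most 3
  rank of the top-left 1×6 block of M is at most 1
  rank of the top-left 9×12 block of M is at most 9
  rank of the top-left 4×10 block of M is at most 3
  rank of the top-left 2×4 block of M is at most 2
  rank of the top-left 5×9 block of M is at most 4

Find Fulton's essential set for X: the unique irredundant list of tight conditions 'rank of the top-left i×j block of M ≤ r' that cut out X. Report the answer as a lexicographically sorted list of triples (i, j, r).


Rank table r_w(12×12) implied by the 38 constraints:

  0 0 0 0 0 0 0 0 0 0 1 1
  0 0 1 1 1 1 1 1 1 1 2 2
  0 0 1 2 2 2 2 2 2 2 3 3
  0 0 1 2 2 2 2 3 3 3 4 4
  0 0 1 2 2 2 2 3 3 3 4 5
  0 0 1 2 2 2 2 3 4 4 5 6
  0 1 2 3 3 3 3 4 5 5 6 7
  0 1 2 3 3 3 3 4 5 6 7 8
  0 1 2 3 3 4 4 5 6 7 8 9
  0 1 2 3 3 4 5 6 7 8 9 10
  0 1 2 3 4 5 6 7 8 9 10 11
  1 2 3 4 5 6 7 8 9 10 11 12

second differences of R give the permutation w = (11, 3, 4, 8, 12, 9, 2, 10, 6, 7, 5, 1).

Fulton essential set (7 of the 41 Rothe cells):

[(1, 10, 0), (5, 10, 3), (6, 2, 0), (6, 7, 2), (8, 7, 3), (10, 5, 3), (11, 1, 0)]


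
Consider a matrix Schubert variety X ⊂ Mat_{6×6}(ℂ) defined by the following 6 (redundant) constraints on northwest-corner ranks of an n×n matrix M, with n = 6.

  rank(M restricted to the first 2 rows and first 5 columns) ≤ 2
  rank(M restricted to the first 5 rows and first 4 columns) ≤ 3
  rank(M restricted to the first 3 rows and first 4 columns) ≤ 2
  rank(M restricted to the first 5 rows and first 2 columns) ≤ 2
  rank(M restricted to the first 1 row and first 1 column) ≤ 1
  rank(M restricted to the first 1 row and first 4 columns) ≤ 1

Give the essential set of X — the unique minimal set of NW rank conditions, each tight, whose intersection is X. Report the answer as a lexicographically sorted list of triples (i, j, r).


The tightest implied rank at each (i,j), from the 6 conditions:

  R[1]: 1 1 1 1 1 1
  R[2]: 1 2 2 2 2 2
  R[3]: 1 2 2 2 3 3
  R[4]: 1 2 3 3 4 4
  R[5]: 1 2 3 3 4 5
  R[6]: 1 2 3 4 5 6

so w = (1, 2, 5, 3, 6, 4).

|D(w)|=3, |Ess(w)|=2:

[(3, 4, 2), (5, 4, 3)]
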